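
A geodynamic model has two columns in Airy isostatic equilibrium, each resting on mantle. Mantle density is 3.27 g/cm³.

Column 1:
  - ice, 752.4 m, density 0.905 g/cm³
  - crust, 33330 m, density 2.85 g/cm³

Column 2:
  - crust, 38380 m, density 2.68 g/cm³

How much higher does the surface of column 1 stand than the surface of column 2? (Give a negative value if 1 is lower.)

−2100 m

For any compensation level in the mantle, the mantle terms cancel and isostasy reduces to e = (Σt_1 − Σt_2) − (Σ(ρt)_1 − Σ(ρt)_2) / ρ_m.
Σt_1 = 34082.4 m; Σt_2 = 38380 m; Σ(ρt)_1 = 95671.422; Σ(ρt)_2 = 102858.4 (in m·g/cm³).
e = (34082.4 − 38380) − (95671.422 − 102858.4) / 3.27 = −2100 m.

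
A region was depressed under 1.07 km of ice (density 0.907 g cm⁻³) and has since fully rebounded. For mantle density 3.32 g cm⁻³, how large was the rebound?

Removing the load lets mantle flow back in; uplift u satisfies ρ_ice t = ρ_m u.
u = t ρ_ice/ρ_m = 1.07 km × 0.907/3.32 = 0.292 km.

0.292 km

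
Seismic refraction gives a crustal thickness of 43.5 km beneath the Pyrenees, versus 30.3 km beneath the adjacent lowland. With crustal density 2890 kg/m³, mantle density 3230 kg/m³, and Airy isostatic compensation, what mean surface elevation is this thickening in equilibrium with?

1.39 km

Excess crust Δ = 43.5 km − 30.3 km = 13.2 km, split between elevation h and root r with h + r = Δ.
Airy balance ρ_c h = (ρ_m − ρ_c) r gives r = h ρ_c/(ρ_m − ρ_c), so h (1 + ρ_c/(ρ_m − ρ_c)) = Δ, i.e. h = Δ (ρ_m − ρ_c)/ρ_m.
h = 13.2 km × 340/3230 = 1.39 km.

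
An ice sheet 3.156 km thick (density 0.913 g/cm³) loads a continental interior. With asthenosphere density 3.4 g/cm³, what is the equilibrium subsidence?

Balancing pressure at the compensation depth: the ice load ρ_ice t is balanced by mantle displaced below, ρ_m s.
s = t ρ_ice / ρ_m = 3.156 km × 0.913/3.4 = 0.847 km.

0.847 km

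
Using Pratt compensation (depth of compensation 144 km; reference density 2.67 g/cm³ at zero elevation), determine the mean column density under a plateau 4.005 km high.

Pratt balance: ρ_ref D = ρ (D + h).
ρ = ρ_ref D/(D + h) = 2.67 × 144 km/(144 km + 4.005 km) = 2.6 g/cm³.

2.6 g/cm³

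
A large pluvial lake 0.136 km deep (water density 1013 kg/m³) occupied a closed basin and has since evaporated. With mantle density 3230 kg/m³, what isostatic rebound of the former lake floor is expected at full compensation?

0.0427 km

u = d ρ_w/ρ_m = 0.136 km × 1013/3230 = 0.0427 km.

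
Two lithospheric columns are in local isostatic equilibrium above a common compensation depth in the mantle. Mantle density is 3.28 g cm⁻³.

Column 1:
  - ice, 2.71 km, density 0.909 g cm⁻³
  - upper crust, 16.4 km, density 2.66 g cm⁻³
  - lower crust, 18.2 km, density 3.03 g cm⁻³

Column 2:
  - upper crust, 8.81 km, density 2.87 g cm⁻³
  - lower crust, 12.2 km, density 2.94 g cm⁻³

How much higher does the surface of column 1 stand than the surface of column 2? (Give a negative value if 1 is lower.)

For any compensation level in the mantle, the mantle terms cancel and isostasy reduces to e = (Σt_1 − Σt_2) − (Σ(ρt)_1 − Σ(ρt)_2) / ρ_m.
Σt_1 = 37.31 km; Σt_2 = 21.01 km; Σ(ρt)_1 = 101.23339; Σ(ρt)_2 = 61.1527 (in km·g cm⁻³).
e = (37.31 − 21.01) − (101.23339 − 61.1527) / 3.28 = 4.08 km.

4.08 km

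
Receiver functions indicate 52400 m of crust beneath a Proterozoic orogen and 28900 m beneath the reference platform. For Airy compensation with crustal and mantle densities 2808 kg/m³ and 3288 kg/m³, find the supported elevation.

3430 m

Excess crust Δ = 52400 m − 28900 m = 23500 m, split between elevation h and root r with h + r = Δ.
Airy balance ρ_c h = (ρ_m − ρ_c) r gives r = h ρ_c/(ρ_m − ρ_c), so h (1 + ρ_c/(ρ_m − ρ_c)) = Δ, i.e. h = Δ (ρ_m − ρ_c)/ρ_m.
h = 23500 m × 480/3288 = 3430 m.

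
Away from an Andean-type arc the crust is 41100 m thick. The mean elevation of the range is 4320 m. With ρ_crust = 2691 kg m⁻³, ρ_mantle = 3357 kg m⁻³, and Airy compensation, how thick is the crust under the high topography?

62900 m

Root depth r = h ρ_c / (ρ_m − ρ_c) = 4320 m × 2691 / 666 = 17460 m.
Total thickness = T + h + r = 41100 m + 4320 m + 17460 m = 62900 m.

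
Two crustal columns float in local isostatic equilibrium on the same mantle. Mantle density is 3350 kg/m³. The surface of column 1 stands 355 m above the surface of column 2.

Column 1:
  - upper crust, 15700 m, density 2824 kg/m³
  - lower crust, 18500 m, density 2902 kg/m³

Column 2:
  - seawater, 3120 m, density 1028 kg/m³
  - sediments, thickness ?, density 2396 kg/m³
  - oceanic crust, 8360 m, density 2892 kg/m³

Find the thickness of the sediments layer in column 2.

Take the compensation level at the base of the deeper column (depth z_c below the surface of column 1) and equate Σ ρ_i t_i down to z_c; mantle fills any gap and the z_c terms cancel.
Column 1: 15700×2824 + 18500×2902 + (z_c − 34200)×3350
Column 2: 355×0 + 3120×1028 + x×2396 + 8360×2892 + (z_c − 355 − 11480 − x)×3350
The z_c×3350 term appears on both sides and cancels. Collect the known terms of each column as K = Σ(ρt)_known − 3350 × (depth of known layers): K_1 = 98023800 − 3350×34200 = −16546200; K_2 = 27384480 − 3350×(355 + 11480) = −12262770.
Balance: K_1 = K_2 − x×(3350 − 2396), so x = (K_2 − K_1)/(3350 − 2396) = 4283430/954 = 4490 m.

4490 m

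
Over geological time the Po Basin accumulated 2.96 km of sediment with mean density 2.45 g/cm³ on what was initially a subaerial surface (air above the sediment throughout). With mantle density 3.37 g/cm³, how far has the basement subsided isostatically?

Subaerial load: s = t ρ_sed / ρ_m = 2.96 km × 2.45/3.37 = 2.15 km.

2.15 km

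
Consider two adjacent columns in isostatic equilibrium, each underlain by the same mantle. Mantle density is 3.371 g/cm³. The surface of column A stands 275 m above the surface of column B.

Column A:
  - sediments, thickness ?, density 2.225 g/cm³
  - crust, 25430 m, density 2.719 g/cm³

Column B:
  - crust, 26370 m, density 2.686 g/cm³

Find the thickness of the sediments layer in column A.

2100 m

Take the compensation level at the base of the deeper column (depth z_c below the surface of column A) and equate Σ ρ_i t_i down to z_c; mantle fills any gap and the z_c terms cancel.
Column A: x×2.225 + 25430×2.719 + (z_c − 25430 − x)×3.371
Column B: 275×0 + 26370×2.686 + (z_c − 275 − 26370)×3.371
The z_c×3.371 term appears on both sides and cancels. Collect the known terms of each column as K = Σ(ρt)_known − 3.371 × (depth of known layers): K_A = 69144.17 − 3.371×25430 = −16580.36; K_B = 70829.82 − 3.371×(275 + 26370) = −18990.475.
Balance: K_A − x×(3.371 − 2.225) = K_B, so x = (K_A − K_B)/(3.371 − 2.225) = 2410.12/1.146 = 2100 m.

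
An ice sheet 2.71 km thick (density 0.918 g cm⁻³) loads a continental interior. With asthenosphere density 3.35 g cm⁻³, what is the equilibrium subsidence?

0.743 km

For local isostatic compensation: the ice load ρ_ice t is balanced by mantle displaced below, ρ_m s.
s = t ρ_ice / ρ_m = 2.71 km × 0.918/3.35 = 0.743 km.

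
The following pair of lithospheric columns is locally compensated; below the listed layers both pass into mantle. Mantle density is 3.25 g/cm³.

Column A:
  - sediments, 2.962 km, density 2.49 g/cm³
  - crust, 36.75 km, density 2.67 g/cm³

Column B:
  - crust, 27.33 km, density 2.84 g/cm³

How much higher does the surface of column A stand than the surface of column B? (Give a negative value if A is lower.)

3.8 km

For any compensation level in the mantle, the mantle terms cancel and isostasy reduces to e = (Σt_A − Σt_B) − (Σ(ρt)_A − Σ(ρt)_B) / ρ_m.
Σt_A = 39.712 km; Σt_B = 27.33 km; Σ(ρt)_A = 105.49788; Σ(ρt)_B = 77.6172 (in km·g/cm³).
e = (39.712 − 27.33) − (105.49788 − 77.6172) / 3.25 = 3.8 km.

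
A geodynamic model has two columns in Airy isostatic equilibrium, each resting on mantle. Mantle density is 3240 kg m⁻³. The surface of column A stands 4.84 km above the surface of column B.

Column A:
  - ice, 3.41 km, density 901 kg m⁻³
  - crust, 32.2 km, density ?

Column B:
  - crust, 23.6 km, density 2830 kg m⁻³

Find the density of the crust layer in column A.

Take the compensation level at the base of the deeper column (depth z_c below the surface of column A) and equate Σ ρ_i t_i down to z_c; mantle fills any gap and the z_c terms cancel.
Column A: 3.41×901 + 32.2×ρ + (z_c − 35.61)×3240
Column B: 4.84×0 + 23.6×2830 + (z_c − 4.84 − 23.6)×3240
The z_c×3240 term appears on both sides and cancels. Collect the known terms of each column as K = Σ(ρt)_known − 3240 × (depth of known layers): K_A = 3072.41 − 3240×35.61 = −112303.99; K_B = 66788 − 3240×(4.84 + 23.6) = −25357.6.
Balance: K_A + 32.2×ρ = K_B, so ρ = (K_B − K_A)/32.2 = 86946.4/32.2 = 2700 kg m⁻³.

2700 kg m⁻³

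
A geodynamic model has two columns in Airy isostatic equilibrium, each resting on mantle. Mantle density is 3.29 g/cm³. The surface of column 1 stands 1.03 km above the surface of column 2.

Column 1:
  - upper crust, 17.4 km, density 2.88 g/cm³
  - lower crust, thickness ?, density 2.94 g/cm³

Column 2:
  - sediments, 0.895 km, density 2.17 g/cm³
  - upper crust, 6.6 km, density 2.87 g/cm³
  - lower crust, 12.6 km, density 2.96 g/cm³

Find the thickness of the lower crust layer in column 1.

Take the compensation level at the base of the deeper column (depth z_c below the surface of column 1) and equate Σ ρ_i t_i down to z_c; mantle fills any gap and the z_c terms cancel.
Column 1: 17.4×2.88 + x×2.94 + (z_c − 17.4 − x)×3.29
Column 2: 1.03×0 + 0.895×2.17 + 6.6×2.87 + 12.6×2.96 + (z_c − 1.03 − 20.095)×3.29
The z_c×3.29 term appears on both sides and cancels. Collect the known terms of each column as K = Σ(ρt)_known − 3.29 × (depth of known layers): K_1 = 50.112 − 3.29×17.4 = −7.134; K_2 = 58.18015 − 3.29×(1.03 + 20.095) = −11.3211.
Balance: K_1 − x×(3.29 − 2.94) = K_2, so x = (K_1 − K_2)/(3.29 − 2.94) = 4.1871/0.35 = 12 km.

12 km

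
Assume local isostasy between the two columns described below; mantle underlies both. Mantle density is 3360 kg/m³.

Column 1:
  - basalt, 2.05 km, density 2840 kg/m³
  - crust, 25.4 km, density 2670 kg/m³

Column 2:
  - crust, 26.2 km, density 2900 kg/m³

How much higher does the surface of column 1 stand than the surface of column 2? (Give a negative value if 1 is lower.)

For any compensation level in the mantle, the mantle terms cancel and isostasy reduces to e = (Σt_1 − Σt_2) − (Σ(ρt)_1 − Σ(ρt)_2) / ρ_m.
Σt_1 = 27.45 km; Σt_2 = 26.2 km; Σ(ρt)_1 = 73640; Σ(ρt)_2 = 75980 (in km·kg/m³).
e = (27.45 − 26.2) − (73640 − 75980) / 3360 = 1.95 km.

1.95 km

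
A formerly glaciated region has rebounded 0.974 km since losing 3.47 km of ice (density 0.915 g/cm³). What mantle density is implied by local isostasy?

ρ_m = ρ_ice t / u = 0.915 × 3.47 km/0.974 km = 3.26 g/cm³.

3.26 g/cm³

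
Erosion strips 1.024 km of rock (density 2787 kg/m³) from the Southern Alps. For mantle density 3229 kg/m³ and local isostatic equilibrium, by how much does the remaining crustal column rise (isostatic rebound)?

Unloading: uplift u = e ρ_c/ρ_m = 1.024 km × 2787/3229 = 0.884 km.

0.884 km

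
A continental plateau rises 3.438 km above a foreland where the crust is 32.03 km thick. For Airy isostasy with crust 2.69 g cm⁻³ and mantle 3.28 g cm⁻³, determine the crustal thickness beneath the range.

Root depth r = h ρ_c / (ρ_m − ρ_c) = 3.438 km × 2.69 / 0.59 = 15.67 km.
Total thickness = T + h + r = 32.03 km + 3.438 km + 15.67 km = 51.1 km.

51.1 km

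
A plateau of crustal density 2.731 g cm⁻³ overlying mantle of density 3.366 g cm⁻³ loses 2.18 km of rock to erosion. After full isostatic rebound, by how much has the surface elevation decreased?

0.411 km

Rebound u = e ρ_c/ρ_m = 2.18 km × 2.731/3.366 = 1.769 km.
Net surface drop = e − u = 2.18 km − 1.769 km = e (ρ_m − ρ_c)/ρ_m = 0.411 km.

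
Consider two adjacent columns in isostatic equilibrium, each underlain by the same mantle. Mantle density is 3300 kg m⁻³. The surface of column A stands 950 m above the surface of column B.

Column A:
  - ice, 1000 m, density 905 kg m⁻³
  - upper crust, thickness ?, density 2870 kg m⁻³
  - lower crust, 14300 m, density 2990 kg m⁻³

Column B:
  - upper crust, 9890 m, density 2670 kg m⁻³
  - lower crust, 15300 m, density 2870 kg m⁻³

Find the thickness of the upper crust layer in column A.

Take the compensation level at the base of the deeper column (depth z_c below the surface of column A) and equate Σ ρ_i t_i down to z_c; mantle fills any gap and the z_c terms cancel.
Column A: 1000×905 + x×2870 + 14300×2990 + (z_c − 15300 − x)×3300
Column B: 950×0 + 9890×2670 + 15300×2870 + (z_c − 950 − 25190)×3300
The z_c×3300 term appears on both sides and cancels. Collect the known terms of each column as K = Σ(ρt)_known − 3300 × (depth of known layers): K_A = 43662000 − 3300×15300 = −6828000; K_B = 70317300 − 3300×(950 + 25190) = −15944700.
Balance: K_A − x×(3300 − 2870) = K_B, so x = (K_A − K_B)/(3300 − 2870) = 9116700/430 = 21200 m.

21200 m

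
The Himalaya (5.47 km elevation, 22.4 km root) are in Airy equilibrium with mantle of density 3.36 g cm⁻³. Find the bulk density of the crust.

ρ_c h = (ρ_m − ρ_c) r → ρ_c (h + r) = ρ_m r → ρ_c = ρ_m r / (h + r).
ρ_c = 3.36 × 22.4 km / (5.47 km + 22.4 km) = 2.7 g cm⁻³.

2.7 g cm⁻³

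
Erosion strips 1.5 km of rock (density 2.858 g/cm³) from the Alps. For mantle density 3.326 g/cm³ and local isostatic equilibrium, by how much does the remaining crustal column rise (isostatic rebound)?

1.29 km

Unloading: uplift u = e ρ_c/ρ_m = 1.5 km × 2.858/3.326 = 1.29 km.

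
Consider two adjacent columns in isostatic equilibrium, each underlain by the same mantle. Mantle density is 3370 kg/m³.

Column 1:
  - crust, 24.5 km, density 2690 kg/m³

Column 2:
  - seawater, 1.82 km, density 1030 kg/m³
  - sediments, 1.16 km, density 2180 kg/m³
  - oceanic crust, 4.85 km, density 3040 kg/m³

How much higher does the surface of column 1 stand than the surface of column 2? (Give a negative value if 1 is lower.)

2.8 km

For any compensation level in the mantle, the mantle terms cancel and isostasy reduces to e = (Σt_1 − Σt_2) − (Σ(ρt)_1 − Σ(ρt)_2) / ρ_m.
Σt_1 = 24.5 km; Σt_2 = 7.83 km; Σ(ρt)_1 = 65905; Σ(ρt)_2 = 19147.4 (in km·kg/m³).
e = (24.5 − 7.83) − (65905 − 19147.4) / 3370 = 2.8 km.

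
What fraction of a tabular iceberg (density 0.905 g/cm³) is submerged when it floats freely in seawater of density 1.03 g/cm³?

0.879

Submerged fraction = ρ_obj/ρ_fluid = 0.905/1.03 = 0.879.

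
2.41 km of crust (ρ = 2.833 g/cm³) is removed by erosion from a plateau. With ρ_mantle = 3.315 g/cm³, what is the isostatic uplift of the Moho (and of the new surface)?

Unloading: uplift u = e ρ_c/ρ_m = 2.41 km × 2.833/3.315 = 2.06 km.

2.06 km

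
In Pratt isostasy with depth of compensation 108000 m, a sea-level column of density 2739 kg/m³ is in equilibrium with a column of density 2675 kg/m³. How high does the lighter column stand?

2580 m

ρ_ref D = ρ (D + h) → h = D (ρ_ref − ρ)/ρ.
h = 108000 m × (2739 − 2675)/2675 = 2580 m.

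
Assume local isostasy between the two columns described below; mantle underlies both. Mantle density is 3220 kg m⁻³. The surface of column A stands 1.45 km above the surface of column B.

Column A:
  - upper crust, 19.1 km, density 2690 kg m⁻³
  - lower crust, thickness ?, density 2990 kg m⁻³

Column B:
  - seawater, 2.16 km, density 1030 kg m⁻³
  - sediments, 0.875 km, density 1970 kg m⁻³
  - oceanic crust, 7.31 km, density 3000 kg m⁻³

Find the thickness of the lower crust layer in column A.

Take the compensation level at the base of the deeper column (depth z_c below the surface of column A) and equate Σ ρ_i t_i down to z_c; mantle fills any gap and the z_c terms cancel.
Column A: 19.1×2690 + x×2990 + (z_c − 19.1 − x)×3220
Column B: 1.45×0 + 2.16×1030 + 0.875×1970 + 7.31×3000 + (z_c − 1.45 − 10.345)×3220
The z_c×3220 term appears on both sides and cancels. Collect the known terms of each column as K = Σ(ρt)_known − 3220 × (depth of known layers): K_A = 51379 − 3220×19.1 = −10123; K_B = 25878.55 − 3220×(1.45 + 10.345) = −12101.35.
Balance: K_A − x×(3220 − 2990) = K_B, so x = (K_A − K_B)/(3220 − 2990) = 1978.35/230 = 8.6 km.

8.6 km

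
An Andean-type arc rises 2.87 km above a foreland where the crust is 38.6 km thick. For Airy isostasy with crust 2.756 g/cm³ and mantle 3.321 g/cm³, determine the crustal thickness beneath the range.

55.5 km

Root depth r = h ρ_c / (ρ_m − ρ_c) = 2.87 km × 2.756 / 0.565 = 14 km.
Total thickness = T + h + r = 38.6 km + 2.87 km + 14 km = 55.5 km.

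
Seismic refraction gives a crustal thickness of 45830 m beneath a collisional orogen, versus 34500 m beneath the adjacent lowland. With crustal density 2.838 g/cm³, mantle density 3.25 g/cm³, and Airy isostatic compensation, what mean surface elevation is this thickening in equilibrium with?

Excess crust Δ = 45830 m − 34500 m = 11330 m, split between elevation h and root r with h + r = Δ.
Airy balance ρ_c h = (ρ_m − ρ_c) r gives r = h ρ_c/(ρ_m − ρ_c), so h (1 + ρ_c/(ρ_m − ρ_c)) = Δ, i.e. h = Δ (ρ_m − ρ_c)/ρ_m.
h = 11330 m × 0.412/3.25 = 1440 m.

1440 m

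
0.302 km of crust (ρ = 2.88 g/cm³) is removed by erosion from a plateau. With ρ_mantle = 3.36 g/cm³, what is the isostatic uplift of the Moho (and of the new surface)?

0.259 km

Unloading: uplift u = e ρ_c/ρ_m = 0.302 km × 2.88/3.36 = 0.259 km.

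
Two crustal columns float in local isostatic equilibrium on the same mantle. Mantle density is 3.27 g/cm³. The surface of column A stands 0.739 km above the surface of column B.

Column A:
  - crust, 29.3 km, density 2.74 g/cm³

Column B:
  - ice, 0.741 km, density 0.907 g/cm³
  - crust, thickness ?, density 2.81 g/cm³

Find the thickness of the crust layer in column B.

24.7 km

Take the compensation level at the base of the deeper column (depth z_c below the surface of column A) and equate Σ ρ_i t_i down to z_c; mantle fills any gap and the z_c terms cancel.
Column A: 29.3×2.74 + (z_c − 29.3)×3.27
Column B: 0.739×0 + 0.741×0.907 + x×2.81 + (z_c − 0.739 − 0.741 − x)×3.27
The z_c×3.27 term appears on both sides and cancels. Collect the known terms of each column as K = Σ(ρt)_known − 3.27 × (depth of known layers): K_A = 80.282 − 3.27×29.3 = −15.529; K_B = 0.672087 − 3.27×(0.739 + 0.741) = −4.167513.
Balance: K_A = K_B − x×(3.27 − 2.81), so x = (K_B − K_A)/(3.27 − 2.81) = 11.3615/0.46 = 24.7 km.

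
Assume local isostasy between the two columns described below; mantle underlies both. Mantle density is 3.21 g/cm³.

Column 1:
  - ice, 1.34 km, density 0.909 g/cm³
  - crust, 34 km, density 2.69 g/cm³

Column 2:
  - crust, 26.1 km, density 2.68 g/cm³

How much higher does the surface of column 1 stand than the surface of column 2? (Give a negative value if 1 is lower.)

For any compensation level in the mantle, the mantle terms cancel and isostasy reduces to e = (Σt_1 − Σt_2) − (Σ(ρt)_1 − Σ(ρt)_2) / ρ_m.
Σt_1 = 35.34 km; Σt_2 = 26.1 km; Σ(ρt)_1 = 92.67806; Σ(ρt)_2 = 69.948 (in km·g/cm³).
e = (35.34 − 26.1) − (92.67806 − 69.948) / 3.21 = 2.16 km.

2.16 km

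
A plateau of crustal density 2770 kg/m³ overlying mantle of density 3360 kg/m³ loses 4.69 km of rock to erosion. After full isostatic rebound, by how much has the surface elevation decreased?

Rebound u = e ρ_c/ρ_m = 4.69 km × 2770/3360 = 3.866 km.
Net surface drop = e − u = 4.69 km − 3.866 km = e (ρ_m − ρ_c)/ρ_m = 0.824 km.

0.824 km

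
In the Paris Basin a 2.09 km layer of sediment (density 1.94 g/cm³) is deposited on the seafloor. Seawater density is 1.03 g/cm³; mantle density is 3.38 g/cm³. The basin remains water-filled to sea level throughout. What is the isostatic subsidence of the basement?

Submarine loading: the sediment displaces seawater, and the subsidence is in turn flooded, so s (ρ_m − ρ_w) = t (ρ_sed − ρ_w).
s = 2.09 km × (1.94 − 1.03) / (3.38 − 1.03) = 0.809 km.

0.809 km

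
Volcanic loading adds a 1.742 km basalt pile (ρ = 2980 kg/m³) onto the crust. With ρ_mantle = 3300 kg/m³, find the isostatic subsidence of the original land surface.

Subaerial loading: s = t ρ_load / ρ_m.
s = 1.742 km × 2980/3300 = 1.57 km.

1.57 km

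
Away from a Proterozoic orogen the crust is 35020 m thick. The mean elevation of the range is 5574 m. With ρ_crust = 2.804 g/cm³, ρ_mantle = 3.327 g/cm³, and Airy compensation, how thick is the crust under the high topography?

Root depth r = h ρ_c / (ρ_m − ρ_c) = 5574 m × 2.804 / 0.523 = 29880 m.
Total thickness = T + h + r = 35020 m + 5574 m + 29880 m = 70500 m.

70500 m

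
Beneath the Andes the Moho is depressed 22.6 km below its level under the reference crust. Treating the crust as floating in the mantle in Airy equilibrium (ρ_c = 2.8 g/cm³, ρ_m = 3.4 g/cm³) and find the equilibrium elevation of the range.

Isostatic balance requires: ρ_c h = (ρ_m − ρ_c) r.
h = r (ρ_m − ρ_c) / ρ_c = 22.6 km × (3.4 − 2.8) / 2.8 = 4.84 km.

4.84 km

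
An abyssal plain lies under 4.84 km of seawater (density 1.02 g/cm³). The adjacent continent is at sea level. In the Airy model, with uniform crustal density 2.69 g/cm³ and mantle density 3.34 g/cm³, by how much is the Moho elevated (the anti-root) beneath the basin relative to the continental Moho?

Equating mass per unit area of the two columns: replacing crust with seawater at the top is compensated by replacing crust with mantle at the base: d (ρ_c − ρ_w) = a (ρ_m − ρ_c).
a = d (ρ_c − ρ_w)/(ρ_m − ρ_c) = 4.84 km × 1.67/0.65 = 12.4 km.

12.4 km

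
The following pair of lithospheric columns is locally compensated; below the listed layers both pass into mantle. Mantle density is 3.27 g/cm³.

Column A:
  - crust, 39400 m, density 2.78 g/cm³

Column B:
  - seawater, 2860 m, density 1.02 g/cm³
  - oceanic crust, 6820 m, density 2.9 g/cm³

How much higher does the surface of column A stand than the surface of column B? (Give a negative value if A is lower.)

For any compensation level in the mantle, the mantle terms cancel and isostasy reduces to e = (Σt_A − Σt_B) − (Σ(ρt)_A − Σ(ρt)_B) / ρ_m.
Σt_A = 39400 m; Σt_B = 9680 m; Σ(ρt)_A = 109532; Σ(ρt)_B = 22695.2 (in m·g/cm³).
e = (39400 − 9680) − (109532 − 22695.2) / 3.27 = 3160 m.

3160 m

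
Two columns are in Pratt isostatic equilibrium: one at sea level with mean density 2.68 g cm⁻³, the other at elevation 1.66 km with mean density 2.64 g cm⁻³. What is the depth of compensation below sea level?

110 km

ρ_ref D = ρ (D + h) → D (ρ_ref − ρ) = ρ h.
D = ρ h/(ρ_ref − ρ) = 2.64 × 1.66 km/(2.68 − 2.64) = 110 km.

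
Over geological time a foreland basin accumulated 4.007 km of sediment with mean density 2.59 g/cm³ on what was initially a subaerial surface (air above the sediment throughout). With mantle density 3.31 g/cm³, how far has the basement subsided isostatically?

Subaerial load: s = t ρ_sed / ρ_m = 4.007 km × 2.59/3.31 = 3.14 km.

3.14 km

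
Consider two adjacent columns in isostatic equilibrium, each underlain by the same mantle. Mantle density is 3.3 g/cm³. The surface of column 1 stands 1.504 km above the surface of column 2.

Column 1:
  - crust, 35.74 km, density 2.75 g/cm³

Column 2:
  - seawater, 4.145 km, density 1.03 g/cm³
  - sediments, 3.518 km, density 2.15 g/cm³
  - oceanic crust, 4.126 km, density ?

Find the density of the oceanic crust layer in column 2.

3 g/cm³

Take the compensation level at the base of the deeper column (depth z_c below the surface of column 1) and equate Σ ρ_i t_i down to z_c; mantle fills any gap and the z_c terms cancel.
Column 1: 35.74×2.75 + (z_c − 35.74)×3.3
Column 2: 1.504×0 + 4.145×1.03 + 3.518×2.15 + 4.126×ρ + (z_c − 1.504 − 11.789)×3.3
The z_c×3.3 term appears on both sides and cancels. Collect the known terms of each column as K = Σ(ρt)_known − 3.3 × (depth of known layers): K_1 = 98.285 − 3.3×35.74 = −19.657; K_2 = 11.83305 − 3.3×(1.504 + 11.789) = −32.03385.
Balance: K_1 = K_2 + 4.126×ρ, so ρ = (K_1 − K_2)/4.126 = 12.3768/4.126 = 3 g/cm³.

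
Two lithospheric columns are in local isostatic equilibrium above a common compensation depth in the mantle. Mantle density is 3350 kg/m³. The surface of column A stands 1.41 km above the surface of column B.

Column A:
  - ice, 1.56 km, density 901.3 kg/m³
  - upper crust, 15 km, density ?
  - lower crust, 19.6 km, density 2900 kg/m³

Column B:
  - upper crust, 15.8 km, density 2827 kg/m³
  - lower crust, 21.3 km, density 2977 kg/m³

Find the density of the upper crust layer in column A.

2800 kg/m³

Take the compensation level at the base of the deeper column (depth z_c below the surface of column A) and equate Σ ρ_i t_i down to z_c; mantle fills any gap and the z_c terms cancel.
Column A: 1.56×901.3 + 15×ρ + 19.6×2900 + (z_c − 36.16)×3350
Column B: 1.41×0 + 15.8×2827 + 21.3×2977 + (z_c − 1.41 − 37.1)×3350
The z_c×3350 term appears on both sides and cancels. Collect the known terms of each column as K = Σ(ρt)_known − 3350 × (depth of known layers): K_A = 58246.028 − 3350×36.16 = −62889.972; K_B = 108076.7 − 3350×(1.41 + 37.1) = −20931.8.
Balance: K_A + 15×ρ = K_B, so ρ = (K_B − K_A)/15 = 41958.2/15 = 2800 kg/m³.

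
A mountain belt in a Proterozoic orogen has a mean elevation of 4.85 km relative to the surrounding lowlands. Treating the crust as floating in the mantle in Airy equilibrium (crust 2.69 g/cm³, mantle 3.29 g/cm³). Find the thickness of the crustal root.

21.7 km

Isostatic balance requires: the weight of the topography is balanced by the buoyancy of the root, ρ_c h = (ρ_m − ρ_c) r.
r = h · ρ_c / (ρ_m − ρ_c) = 4.85 km × 2.69 / (3.29 − 2.69) = 21.7 km.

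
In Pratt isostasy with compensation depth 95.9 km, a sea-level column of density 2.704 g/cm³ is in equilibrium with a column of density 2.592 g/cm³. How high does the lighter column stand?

4.14 km

ρ_ref D = ρ (D + h) → h = D (ρ_ref − ρ)/ρ.
h = 95.9 km × (2.704 − 2.592)/2.592 = 4.14 km.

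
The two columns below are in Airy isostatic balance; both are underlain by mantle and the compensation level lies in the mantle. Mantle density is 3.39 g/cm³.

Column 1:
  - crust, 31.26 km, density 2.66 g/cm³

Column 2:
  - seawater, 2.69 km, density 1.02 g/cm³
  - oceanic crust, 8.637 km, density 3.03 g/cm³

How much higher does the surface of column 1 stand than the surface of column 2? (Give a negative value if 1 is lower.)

For any compensation level in the mantle, the mantle terms cancel and isostasy reduces to e = (Σt_1 − Σt_2) − (Σ(ρt)_1 − Σ(ρt)_2) / ρ_m.
Σt_1 = 31.26 km; Σt_2 = 11.327 km; Σ(ρt)_1 = 83.1516; Σ(ρt)_2 = 28.91391 (in km·g/cm³).
e = (31.26 − 11.327) − (83.1516 − 28.91391) / 3.39 = 3.93 km.

3.93 km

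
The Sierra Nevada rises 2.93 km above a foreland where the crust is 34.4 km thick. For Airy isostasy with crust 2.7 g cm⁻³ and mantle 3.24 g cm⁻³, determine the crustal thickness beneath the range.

52 km

Root depth r = h ρ_c / (ρ_m − ρ_c) = 2.93 km × 2.7 / 0.54 = 14.65 km.
Total thickness = T + h + r = 34.4 km + 2.93 km + 14.65 km = 52 km.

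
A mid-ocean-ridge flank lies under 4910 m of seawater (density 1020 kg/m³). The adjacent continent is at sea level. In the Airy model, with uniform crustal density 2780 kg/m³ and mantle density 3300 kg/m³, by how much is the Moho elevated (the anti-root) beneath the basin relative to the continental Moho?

16600 m

Isostatic balance requires: replacing crust with seawater at the top is compensated by replacing crust with mantle at the base: d (ρ_c − ρ_w) = a (ρ_m − ρ_c).
a = d (ρ_c − ρ_w)/(ρ_m − ρ_c) = 4910 m × 1760/520 = 16600 m.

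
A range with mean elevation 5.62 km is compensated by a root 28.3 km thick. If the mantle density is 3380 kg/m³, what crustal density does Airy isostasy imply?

ρ_c h = (ρ_m − ρ_c) r → ρ_c (h + r) = ρ_m r → ρ_c = ρ_m r / (h + r).
ρ_c = 3380 × 28.3 km / (5.62 km + 28.3 km) = 2820 kg/m³.

2820 kg/m³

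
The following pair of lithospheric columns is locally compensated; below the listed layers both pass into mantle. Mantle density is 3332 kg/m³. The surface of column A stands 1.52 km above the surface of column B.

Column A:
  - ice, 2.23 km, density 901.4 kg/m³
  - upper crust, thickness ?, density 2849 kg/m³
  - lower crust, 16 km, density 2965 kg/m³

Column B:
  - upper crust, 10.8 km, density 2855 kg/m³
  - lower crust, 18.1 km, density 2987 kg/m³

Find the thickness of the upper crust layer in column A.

Take the compensation level at the base of the deeper column (depth z_c below the surface of column A) and equate Σ ρ_i t_i down to z_c; mantle fills any gap and the z_c terms cancel.
Column A: 2.23×901.4 + x×2849 + 16×2965 + (z_c − 18.23 − x)×3332
Column B: 1.52×0 + 10.8×2855 + 18.1×2987 + (z_c − 1.52 − 28.9)×3332
The z_c×3332 term appears on both sides and cancels. Collect the known terms of each column as K = Σ(ρt)_known − 3332 × (depth of known layers): K_A = 49450.122 − 3332×18.23 = −11292.238; K_B = 84898.7 − 3332×(1.52 + 28.9) = −16460.74.
Balance: K_A − x×(3332 − 2849) = K_B, so x = (K_A − K_B)/(3332 − 2849) = 5168.5/483 = 10.7 km.

10.7 km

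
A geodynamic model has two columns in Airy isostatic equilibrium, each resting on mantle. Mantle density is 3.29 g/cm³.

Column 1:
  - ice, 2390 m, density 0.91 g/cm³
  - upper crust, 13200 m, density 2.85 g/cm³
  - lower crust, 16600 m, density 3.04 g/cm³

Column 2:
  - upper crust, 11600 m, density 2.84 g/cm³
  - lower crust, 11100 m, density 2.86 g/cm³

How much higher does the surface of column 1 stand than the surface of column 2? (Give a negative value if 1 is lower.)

1720 m

For any compensation level in the mantle, the mantle terms cancel and isostasy reduces to e = (Σt_1 − Σt_2) − (Σ(ρt)_1 − Σ(ρt)_2) / ρ_m.
Σt_1 = 32190 m; Σt_2 = 22700 m; Σ(ρt)_1 = 90258.9; Σ(ρt)_2 = 64690 (in m·g/cm³).
e = (32190 − 22700) − (90258.9 − 64690) / 3.29 = 1720 m.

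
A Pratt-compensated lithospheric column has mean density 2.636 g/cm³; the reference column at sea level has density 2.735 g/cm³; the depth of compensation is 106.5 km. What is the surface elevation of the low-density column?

ρ_ref D = ρ (D + h) → h = D (ρ_ref − ρ)/ρ.
h = 106.5 km × (2.735 − 2.636)/2.636 = 4 km.

4 km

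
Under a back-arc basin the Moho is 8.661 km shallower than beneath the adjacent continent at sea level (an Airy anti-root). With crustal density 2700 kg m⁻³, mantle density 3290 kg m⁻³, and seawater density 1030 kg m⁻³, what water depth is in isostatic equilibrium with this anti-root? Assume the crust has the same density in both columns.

Replacing a thickness d of crust by seawater at the top must be balanced by replacing crust with mantle at the base: d (ρ_c − ρ_w) = a (ρ_m − ρ_c).
d = a (ρ_m − ρ_c)/(ρ_c − ρ_w) = 8.661 km × 590/1670 = 3.06 km.

3.06 km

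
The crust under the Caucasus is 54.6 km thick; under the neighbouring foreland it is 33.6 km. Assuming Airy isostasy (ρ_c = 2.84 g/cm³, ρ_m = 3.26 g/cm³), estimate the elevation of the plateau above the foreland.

Excess crust Δ = 54.6 km − 33.6 km = 21 km, split between elevation h and root r with h + r = Δ.
Airy balance ρ_c h = (ρ_m − ρ_c) r gives r = h ρ_c/(ρ_m − ρ_c), so h (1 + ρ_c/(ρ_m − ρ_c)) = Δ, i.e. h = Δ (ρ_m − ρ_c)/ρ_m.
h = 21 km × 0.42/3.26 = 2.71 km.

2.71 km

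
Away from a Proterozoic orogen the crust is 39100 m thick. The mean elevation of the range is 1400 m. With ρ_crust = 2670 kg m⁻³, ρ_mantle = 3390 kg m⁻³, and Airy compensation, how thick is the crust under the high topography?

Root depth r = h ρ_c / (ρ_m − ρ_c) = 1400 m × 2670 / 720 = 5192 m.
Total thickness = T + h + r = 39100 m + 1400 m + 5192 m = 45700 m.

45700 m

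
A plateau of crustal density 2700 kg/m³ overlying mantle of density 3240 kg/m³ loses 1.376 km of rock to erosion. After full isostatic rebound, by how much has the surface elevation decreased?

0.229 km

Rebound u = e ρ_c/ρ_m = 1.376 km × 2700/3240 = 1.147 km.
Net surface drop = e − u = 1.376 km − 1.147 km = e (ρ_m − ρ_c)/ρ_m = 0.229 km.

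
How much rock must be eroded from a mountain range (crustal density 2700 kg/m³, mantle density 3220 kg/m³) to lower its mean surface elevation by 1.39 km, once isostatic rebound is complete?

Net drop Δ = e − u = e − e ρ_c/ρ_m = e (ρ_m − ρ_c)/ρ_m.
e = Δ ρ_m/(ρ_m − ρ_c) = 1.39 km × 3220/520 = 8.61 km.

8.61 km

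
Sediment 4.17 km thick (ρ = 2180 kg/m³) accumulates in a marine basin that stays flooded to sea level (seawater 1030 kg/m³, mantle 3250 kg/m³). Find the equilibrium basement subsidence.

2.16 km

Submarine loading: the sediment displaces seawater, and the subsidence is in turn flooded, so s (ρ_m − ρ_w) = t (ρ_sed − ρ_w).
s = 4.17 km × (2180 − 1030) / (3250 − 1030) = 2.16 km.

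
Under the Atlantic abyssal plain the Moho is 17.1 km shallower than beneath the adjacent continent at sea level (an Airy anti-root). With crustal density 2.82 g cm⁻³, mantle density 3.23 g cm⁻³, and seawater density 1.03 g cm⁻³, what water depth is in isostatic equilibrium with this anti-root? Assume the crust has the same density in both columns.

Replacing a thickness d of crust by seawater at the top must be balanced by replacing crust with mantle at the base: d (ρ_c − ρ_w) = a (ρ_m − ρ_c).
d = a (ρ_m − ρ_c)/(ρ_c − ρ_w) = 17.1 km × 0.41/1.79 = 3.92 km.

3.92 km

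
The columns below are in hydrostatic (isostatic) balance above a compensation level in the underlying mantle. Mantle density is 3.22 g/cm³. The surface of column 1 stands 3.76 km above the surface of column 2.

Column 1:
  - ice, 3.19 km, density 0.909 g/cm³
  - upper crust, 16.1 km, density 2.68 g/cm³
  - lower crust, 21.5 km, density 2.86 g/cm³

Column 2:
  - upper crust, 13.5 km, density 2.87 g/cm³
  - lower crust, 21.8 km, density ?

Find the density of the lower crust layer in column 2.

Take the compensation level at the base of the deeper column (depth z_c below the surface of column 1) and equate Σ ρ_i t_i down to z_c; mantle fills any gap and the z_c terms cancel.
Column 1: 3.19×0.909 + 16.1×2.68 + 21.5×2.86 + (z_c − 40.79)×3.22
Column 2: 3.76×0 + 13.5×2.87 + 21.8×ρ + (z_c − 3.76 − 35.3)×3.22
The z_c×3.22 term appears on both sides and cancels. Collect the known terms of each column as K = Σ(ρt)_known − 3.22 × (depth of known layers): K_1 = 107.53771 − 3.22×40.79 = −23.80609; K_2 = 38.745 − 3.22×(3.76 + 35.3) = −87.0282.
Balance: K_1 = K_2 + 21.8×ρ, so ρ = (K_1 − K_2)/21.8 = 63.2221/21.8 = 2.9 g/cm³.

2.9 g/cm³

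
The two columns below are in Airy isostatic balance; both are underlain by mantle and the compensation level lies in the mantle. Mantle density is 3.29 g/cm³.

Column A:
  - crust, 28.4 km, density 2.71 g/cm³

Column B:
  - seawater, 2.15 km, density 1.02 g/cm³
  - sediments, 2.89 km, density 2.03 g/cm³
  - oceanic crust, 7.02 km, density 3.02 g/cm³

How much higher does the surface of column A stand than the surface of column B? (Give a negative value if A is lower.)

For any compensation level in the mantle, the mantle terms cancel and isostasy reduces to e = (Σt_A − Σt_B) − (Σ(ρt)_A − Σ(ρt)_B) / ρ_m.
Σt_A = 28.4 km; Σt_B = 12.06 km; Σ(ρt)_A = 76.964; Σ(ρt)_B = 29.2601 (in km·g/cm³).
e = (28.4 − 12.06) − (76.964 − 29.2601) / 3.29 = 1.84 km.

1.84 km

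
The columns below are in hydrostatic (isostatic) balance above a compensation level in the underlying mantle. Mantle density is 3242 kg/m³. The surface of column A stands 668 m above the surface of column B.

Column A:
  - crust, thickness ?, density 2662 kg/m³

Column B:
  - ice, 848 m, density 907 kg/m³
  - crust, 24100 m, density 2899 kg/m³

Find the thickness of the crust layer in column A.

Take the compensation level at the base of the deeper column (depth z_c below the surface of column A) and equate Σ ρ_i t_i down to z_c; mantle fills any gap and the z_c terms cancel.
Column A: x×2662 + (z_c − 0 − x)×3242
Column B: 668×0 + 848×907 + 24100×2899 + (z_c − 668 − 24948)×3242
The z_c×3242 term appears on both sides and cancels. Collect the known terms of each column as K = Σ(ρt)_known − 3242 × (depth of known layers): K_A = 0 − 3242×0 = 0; K_B = 70635036 − 3242×(668 + 24948) = −12412036.
Balance: K_A − x×(3242 − 2662) = K_B, so x = (K_A − K_B)/(3242 − 2662) = 12412000/580 = 21400 m.

21400 m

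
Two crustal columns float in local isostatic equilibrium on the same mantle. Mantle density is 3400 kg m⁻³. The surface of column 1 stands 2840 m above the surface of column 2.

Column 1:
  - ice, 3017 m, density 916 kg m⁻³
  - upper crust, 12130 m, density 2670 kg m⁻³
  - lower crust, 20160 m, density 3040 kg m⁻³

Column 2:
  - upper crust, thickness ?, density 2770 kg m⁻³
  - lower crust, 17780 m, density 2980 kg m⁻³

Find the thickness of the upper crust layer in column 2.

10300 m

Take the compensation level at the base of the deeper column (depth z_c below the surface of column 1) and equate Σ ρ_i t_i down to z_c; mantle fills any gap and the z_c terms cancel.
Column 1: 3017×916 + 12130×2670 + 20160×3040 + (z_c − 35307)×3400
Column 2: 2840×0 + x×2770 + 17780×2980 + (z_c − 2840 − 17780 − x)×3400
The z_c×3400 term appears on both sides and cancels. Collect the known terms of each column as K = Σ(ρt)_known − 3400 × (depth of known layers): K_1 = 96437072 − 3400×35307 = −23606728; K_2 = 52984400 − 3400×(2840 + 17780) = −17123600.
Balance: K_1 = K_2 − x×(3400 − 2770), so x = (K_2 − K_1)/(3400 − 2770) = 6483130/630 = 10300 m.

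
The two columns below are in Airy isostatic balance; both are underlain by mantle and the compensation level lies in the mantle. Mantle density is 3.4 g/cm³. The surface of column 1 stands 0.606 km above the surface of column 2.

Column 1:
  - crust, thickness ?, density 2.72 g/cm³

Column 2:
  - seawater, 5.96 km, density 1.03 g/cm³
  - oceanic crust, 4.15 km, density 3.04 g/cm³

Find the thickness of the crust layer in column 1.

Take the compensation level at the base of the deeper column (depth z_c below the surface of column 1) and equate Σ ρ_i t_i down to z_c; mantle fills any gap and the z_c terms cancel.
Column 1: x×2.72 + (z_c − 0 − x)×3.4
Column 2: 0.606×0 + 5.96×1.03 + 4.15×3.04 + (z_c − 0.606 − 10.11)×3.4
The z_c×3.4 term appears on both sides and cancels. Collect the known terms of each column as K = Σ(ρt)_known − 3.4 × (depth of known layers): K_1 = 0 − 3.4×0 = 0; K_2 = 18.7548 − 3.4×(0.606 + 10.11) = −17.6796.
Balance: K_1 − x×(3.4 − 2.72) = K_2, so x = (K_1 − K_2)/(3.4 − 2.72) = 17.6796/0.68 = 26 km.

26 km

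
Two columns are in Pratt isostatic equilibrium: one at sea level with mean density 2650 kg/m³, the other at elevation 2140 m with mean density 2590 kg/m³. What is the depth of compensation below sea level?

92400 m

ρ_ref D = ρ (D + h) → D (ρ_ref − ρ) = ρ h.
D = ρ h/(ρ_ref − ρ) = 2590 × 2140 m/(2650 − 2590) = 92400 m.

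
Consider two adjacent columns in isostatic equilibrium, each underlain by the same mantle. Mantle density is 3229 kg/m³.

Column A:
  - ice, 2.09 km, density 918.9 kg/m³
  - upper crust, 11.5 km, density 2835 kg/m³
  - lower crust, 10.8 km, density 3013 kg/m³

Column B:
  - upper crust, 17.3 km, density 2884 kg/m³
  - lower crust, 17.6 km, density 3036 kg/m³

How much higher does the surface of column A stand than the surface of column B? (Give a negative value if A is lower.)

For any compensation level in the mantle, the mantle terms cancel and isostasy reduces to e = (Σt_A − Σt_B) − (Σ(ρt)_A − Σ(ρt)_B) / ρ_m.
Σt_A = 24.39 km; Σt_B = 34.9 km; Σ(ρt)_A = 67063.401; Σ(ρt)_B = 103326.8 (in km·kg/m³).
e = (24.39 − 34.9) − (67063.401 − 103326.8) / 3229 = 0.721 km.

0.721 km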